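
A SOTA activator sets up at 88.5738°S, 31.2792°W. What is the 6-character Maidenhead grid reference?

HA41ik

Shift to the Maidenhead origin (180°W, 90°S): lon 148.7208, lat 1.4262.
Field (20°×10°, letters A–R): lon ⌊148.7208/20⌋ = 7 → H; lat ⌊1.4262/10⌋ = 0 → A.
Square (2°×1°, digits 0–9): lon ⌊8.7208/2⌋ = 4; lat ⌊1.4262/1⌋ = 1.
Subsquare (5′×2.5′, letters a–x): lon ⌊0.7208/0.0833333⌋ = 8 → i; lat ⌊0.4262/0.0416667⌋ = 10 → k.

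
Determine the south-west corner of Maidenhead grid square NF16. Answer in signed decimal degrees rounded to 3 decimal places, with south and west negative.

-34.000, 82.000

Field N=13, F=5: +13·20° lon, +5·10° lat → SW at lon 80°, lat -40°.
Square 1, 6: +1·2° lon, +6·1° lat → SW at lon 82°, lat -34°.
latitude -34.000, longitude 82.000.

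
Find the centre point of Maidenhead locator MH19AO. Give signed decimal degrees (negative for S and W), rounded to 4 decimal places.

-10.3958, 62.0417

Field M=12, H=7: +12·20° lon, +7·10° lat → SW at lon 60°, lat -20°.
Square 1, 9: +1·2° lon, +9·1° lat → SW at lon 62°, lat -11°.
Subsquare a=0, o=14: +0·0.0833333° lon, +14·0.0416667° lat → SW at lon 62°, lat -10.4167°.
Cell spans 0.0833333° lon × 0.0416667° lat. Centre is SW corner plus half of each.
latitude -10.3958, longitude 62.0417.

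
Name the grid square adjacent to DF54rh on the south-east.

DF54sg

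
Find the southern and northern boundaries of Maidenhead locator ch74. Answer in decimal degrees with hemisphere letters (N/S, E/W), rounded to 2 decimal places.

Field C=2, H=7: +2·20° lon, +7·10° lat → SW at lon -140°, lat -20°.
Square 7, 4: +7·2° lon, +4·1° lat → SW at lon -126°, lat -16°.
Cell spans 2° lon × 1° lat.
south 16.00° S, north 15.00° S.

16.00° S, 15.00° S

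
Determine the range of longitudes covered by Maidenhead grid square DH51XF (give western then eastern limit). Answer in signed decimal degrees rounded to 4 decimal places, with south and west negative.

-108.0833, -108.0000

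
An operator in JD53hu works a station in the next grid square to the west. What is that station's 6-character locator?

JD53gu

Longitude subsquare h = 7; −1 → 6 = g.
The latitude characters are unchanged.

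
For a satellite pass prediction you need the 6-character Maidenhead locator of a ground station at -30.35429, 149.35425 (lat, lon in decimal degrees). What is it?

Offset from 180°W / 90°S: lon 329.3542°, lat 59.6457°.
Field: lon ⌊329.3542/20⌋ = 16 → Q; lat ⌊59.6457/10⌋ = 5 → F.
Square: lon ⌊9.3542/2⌋ = 4; lat ⌊9.6457/1⌋ = 9.
Subsquare: lon ⌊1.3542/0.0833333⌋ = 16 → q; lat ⌊0.6457/0.0416667⌋ = 15 → p.

QF49qp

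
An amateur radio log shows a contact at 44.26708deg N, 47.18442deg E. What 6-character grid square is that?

LN34og

Add 180° to longitude and 90° to latitude: 227.1844, 134.2671.
Field (20°×10°, letters A–R): 227.1844/20 → 11 → L, 134.2671/10 → 13 → N; chars LN.
Square (2°×1°, digits 0–9): 7.1844/2 → 3, 4.2671/1 → 4; chars 34.
Subsquare (5′×2.5′, letters a–x): 1.1844/0.0833333 → 14 → o, 0.2671/0.0416667 → 6 → g; chars og.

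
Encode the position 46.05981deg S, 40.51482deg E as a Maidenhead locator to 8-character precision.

Add 180° to longitude and 90° to latitude: 220.51482, 43.94019.
Field: 220.51482/20 → 11 → L, 43.94019/10 → 4 → E; chars LE.
Square: 0.51482/2 → 0, 3.94019/1 → 3; chars 03.
Subsquare: 0.51482/0.0833333 → 6 → g, 0.94019/0.0416667 → 22 → w; chars gw.
Extended square: 0.01482/0.00833333 → 1, 0.02352/0.00416667 → 5; chars 15.

LE03gw15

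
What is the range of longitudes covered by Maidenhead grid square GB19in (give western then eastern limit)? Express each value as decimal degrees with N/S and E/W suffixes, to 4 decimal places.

Field G=6, B=1: +6·20° lon, +1·10° lat → SW at lon -60°, lat -80°.
Square 1, 9: +1·2° lon, +9·1° lat → SW at lon -58°, lat -71°.
Subsquare i=8, n=13: +8·0.0833333° lon, +13·0.0416667° lat → SW at lon -57.3333°, lat -70.4583°.
Cell spans 0.0833333° lon × 0.0416667° lat.
west 57.3333° W, east 57.2500° W.

57.3333° W, 57.2500° W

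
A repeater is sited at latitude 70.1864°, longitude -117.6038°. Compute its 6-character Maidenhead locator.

DQ10ee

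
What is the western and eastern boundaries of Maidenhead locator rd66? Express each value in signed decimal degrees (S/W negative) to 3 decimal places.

Field R=17, D=3: +17·20° lon, +3·10° lat → SW at lon 160°, lat -60°.
Square 6, 6: +6·2° lon, +6·1° lat → SW at lon 172°, lat -54°.
Cell spans 2° lon × 1° lat.
west 172.000, east 174.000.

172.000, 174.000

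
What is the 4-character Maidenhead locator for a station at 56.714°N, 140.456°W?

BO96

Offset from 180°W / 90°S: lon 39.54°, lat 146.71°.
Field: lon ⌊39.54/20⌋ = 1 → B; lat ⌊146.71/10⌋ = 14 → O.
Square: lon ⌊19.54/2⌋ = 9; lat ⌊6.71/1⌋ = 6.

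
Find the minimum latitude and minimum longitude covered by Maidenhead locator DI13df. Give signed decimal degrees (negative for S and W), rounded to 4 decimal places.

-6.7917, -117.7500

Field D=3, I=8: +3·20° lon, +8·10° lat → SW at lon -120°, lat -10°.
Square 1, 3: +1·2° lon, +3·1° lat → SW at lon -118°, lat -7°.
Subsquare d=3, f=5: +3·0.0833333° lon, +5·0.0416667° lat → SW at lon -117.75°, lat -6.79167°.
latitude -6.7917, longitude -117.7500.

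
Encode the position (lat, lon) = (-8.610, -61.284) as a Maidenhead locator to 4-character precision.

FI91

Offset from 180°W / 90°S: lon 118.72°, lat 81.39°.
Field: lon ⌊118.72/20⌋ = 5 → F; lat ⌊81.39/10⌋ = 8 → I.
Square: lon ⌊18.72/2⌋ = 9; lat ⌊1.39/1⌋ = 1.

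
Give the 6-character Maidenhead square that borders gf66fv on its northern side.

GF66fw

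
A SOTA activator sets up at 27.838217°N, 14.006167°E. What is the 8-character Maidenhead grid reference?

JL77au01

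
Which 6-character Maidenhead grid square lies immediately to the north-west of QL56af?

QL46xg

Longitude subsquare a = 0; −1 → -1, wraps to 23 = x, carry into square.
Longitude square 5; −1 → 4.
Latitude subsquare f = 5; +1 → 6 = g.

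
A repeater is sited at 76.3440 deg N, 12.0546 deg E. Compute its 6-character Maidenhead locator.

Offset from 180°W / 90°S: lon 192.0546°, lat 166.3440°.
Field (20°×10°, letters A–R): lon ⌊192.0546/20⌋ = 9 → J; lat ⌊166.3440/10⌋ = 16 → Q.
Square (2°×1°, digits 0–9): lon ⌊12.0546/2⌋ = 6; lat ⌊6.3440/1⌋ = 6.
Subsquare (5′×2.5′, letters a–x): lon ⌊0.0546/0.0833333⌋ = 0 → a; lat ⌊0.3440/0.0416667⌋ = 8 → i.

JQ66ai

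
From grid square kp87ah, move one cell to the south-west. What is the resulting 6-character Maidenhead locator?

KP77xg

Longitude subsquare a = 0; −1 → -1, wraps to 23 = x, carry into square.
Longitude square 8; −1 → 7.
Latitude subsquare h = 7; −1 → 6 = g.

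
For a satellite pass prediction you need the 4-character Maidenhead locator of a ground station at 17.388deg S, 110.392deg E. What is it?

Offset from 180°W / 90°S: lon 290.39°, lat 72.61°.
Field: 290.39/20 → 14 → O, 72.61/10 → 7 → H; chars OH.
Square: 10.39/2 → 5, 2.61/1 → 2; chars 52.

OH52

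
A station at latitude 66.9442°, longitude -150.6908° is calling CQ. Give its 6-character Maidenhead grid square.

Shift to the Maidenhead origin (180°W, 90°S): lon 29.3092, lat 156.9442.
Field: 29.3092/20 → 1 → B, 156.9442/10 → 15 → P; chars BP.
Square: 9.3092/2 → 4, 6.9442/1 → 6; chars 46.
Subsquare: 1.3092/0.0833333 → 15 → p, 0.9442/0.0416667 → 22 → w; chars pw.

BP46pw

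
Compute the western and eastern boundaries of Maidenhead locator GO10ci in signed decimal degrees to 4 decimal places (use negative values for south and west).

-57.8333, -57.7500

Field G=6, O=14: +6·20° lon, +14·10° lat → SW at lon -60°, lat 50°.
Square 1, 0: +1·2° lon, +0·1° lat → SW at lon -58°, lat 50°.
Subsquare c=2, i=8: +2·0.0833333° lon, +8·0.0416667° lat → SW at lon -57.8333°, lat 50.3333°.
Cell spans 0.0833333° lon × 0.0416667° lat.
west -57.8333, east -57.7500.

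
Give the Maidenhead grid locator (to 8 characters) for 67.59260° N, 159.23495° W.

Shift to the Maidenhead origin (180°W, 90°S): lon 20.76505, lat 157.59260.
Field: 20.76505/20 → 1 → B, 157.59260/10 → 15 → P; chars BP.
Square: 0.76505/2 → 0, 7.59260/1 → 7; chars 07.
Subsquare: 0.76505/0.0833333 → 9 → j, 0.59260/0.0416667 → 14 → o; chars jo.
Extended square: 0.01505/0.00833333 → 1, 0.00927/0.00416667 → 2; chars 12.

BP07jo12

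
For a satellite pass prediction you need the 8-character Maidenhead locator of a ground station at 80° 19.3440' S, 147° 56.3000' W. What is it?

Offset from 180°W / 90°S: lon 32.06167°, lat 9.67760°.
Field (20°×10°, letters A–R): lon ⌊32.06167/20⌋ = 1 → B; lat ⌊9.67760/10⌋ = 0 → A.
Square (2°×1°, digits 0–9): lon ⌊12.06167/2⌋ = 6; lat ⌊9.67760/1⌋ = 9.
Subsquare (5′×2.5′, letters a–x): lon ⌊0.06167/0.0833333⌋ = 0 → a; lat ⌊0.67760/0.0416667⌋ = 16 → q.
Extended square (30″×15″, digits 0–9): lon ⌊0.06167/0.00833333⌋ = 7; lat ⌊0.01093/0.00416667⌋ = 2.

BA69aq72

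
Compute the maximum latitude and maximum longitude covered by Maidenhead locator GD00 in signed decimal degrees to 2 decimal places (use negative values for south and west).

-59.00, -58.00

Field G=6, D=3: +6·20° lon, +3·10° lat → SW at lon -60°, lat -60°.
Square 0, 0: +0·2° lon, +0·1° lat → SW at lon -60°, lat -60°.
Cell spans 2° lon × 1° lat. NE corner is SW corner plus one full cell.
latitude -59.00, longitude -58.00.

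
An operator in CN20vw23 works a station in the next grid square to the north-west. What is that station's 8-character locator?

Longitude extended square 2; −1 → 1.
Latitude extended square 3; +1 → 4.

CN20vw14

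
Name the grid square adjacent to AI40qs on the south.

Latitude subsquare s = 18; −1 → 17 = r.
The longitude characters are unchanged.

AI40qr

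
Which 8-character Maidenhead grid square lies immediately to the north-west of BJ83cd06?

BJ83bd97

Longitude extended square 0; −1 → -1, wraps to 9, carry into subsquare.
Longitude subsquare c = 2; −1 → 1 = b.
Latitude extended square 6; +1 → 7.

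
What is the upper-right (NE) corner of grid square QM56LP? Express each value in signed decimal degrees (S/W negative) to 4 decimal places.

36.6667, 151.0000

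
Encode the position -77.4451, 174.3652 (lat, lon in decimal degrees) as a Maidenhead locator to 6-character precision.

Shift to the Maidenhead origin (180°W, 90°S): lon 354.3652, lat 12.5549.
Field: lon ⌊354.3652/20⌋ = 17 → R; lat ⌊12.5549/10⌋ = 1 → B.
Square: lon ⌊14.3652/2⌋ = 7; lat ⌊2.5549/1⌋ = 2.
Subsquare: lon ⌊0.3652/0.0833333⌋ = 4 → e; lat ⌊0.5549/0.0416667⌋ = 13 → n.

RB72en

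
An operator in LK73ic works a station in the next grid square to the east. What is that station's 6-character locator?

LK73jc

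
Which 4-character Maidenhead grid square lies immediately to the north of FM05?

FM06

Latitude square 5; +1 → 6.
The longitude characters are unchanged.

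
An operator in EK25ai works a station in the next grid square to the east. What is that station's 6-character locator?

EK25bi

Longitude subsquare a = 0; +1 → 1 = b.
The latitude characters are unchanged.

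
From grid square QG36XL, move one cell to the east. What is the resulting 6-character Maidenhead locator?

Longitude subsquare x = 23; +1 → 24, wraps to 0 = a, carry into square.
Longitude square 3; +1 → 4.
The latitude characters are unchanged.

QG46al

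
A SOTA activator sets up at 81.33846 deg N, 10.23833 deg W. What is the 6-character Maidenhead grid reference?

Shift to the Maidenhead origin (180°W, 90°S): lon 169.7617, lat 171.3385.
Field: lon ⌊169.7617/20⌋ = 8 → I; lat ⌊171.3385/10⌋ = 17 → R.
Square: lon ⌊9.7617/2⌋ = 4; lat ⌊1.3385/1⌋ = 1.
Subsquare: lon ⌊1.7617/0.0833333⌋ = 21 → v; lat ⌊0.3385/0.0416667⌋ = 8 → i.

IR41vi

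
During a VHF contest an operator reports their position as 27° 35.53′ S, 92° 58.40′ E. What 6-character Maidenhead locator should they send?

Shift to the Maidenhead origin (180°W, 90°S): lon 272.9733, lat 62.4078.
Field (20°×10°, letters A–R): lon ⌊272.9733/20⌋ = 13 → N; lat ⌊62.4078/10⌋ = 6 → G.
Square (2°×1°, digits 0–9): lon ⌊12.9733/2⌋ = 6; lat ⌊2.4078/1⌋ = 2.
Subsquare (5′×2.5′, letters a–x): lon ⌊0.9733/0.0833333⌋ = 11 → l; lat ⌊0.4078/0.0416667⌋ = 9 → j.

NG62lj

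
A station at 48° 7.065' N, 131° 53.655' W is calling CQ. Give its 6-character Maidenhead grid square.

CN48bc

Offset from 180°W / 90°S: lon 48.1058°, lat 138.1178°.
Field (20°×10°, letters A–R): 48.1058/20 → 2 → C, 138.1178/10 → 13 → N; chars CN.
Square (2°×1°, digits 0–9): 8.1058/2 → 4, 8.1178/1 → 8; chars 48.
Subsquare (5′×2.5′, letters a–x): 0.1058/0.0833333 → 1 → b, 0.1178/0.0416667 → 2 → c; chars bc.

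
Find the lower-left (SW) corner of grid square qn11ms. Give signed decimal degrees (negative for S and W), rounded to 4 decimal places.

41.7500, 143.0000

Field Q=16, N=13: +16·20° lon, +13·10° lat → SW at lon 140°, lat 40°.
Square 1, 1: +1·2° lon, +1·1° lat → SW at lon 142°, lat 41°.
Subsquare m=12, s=18: +12·0.0833333° lon, +18·0.0416667° lat → SW at lon 143°, lat 41.75°.
latitude 41.7500, longitude 143.0000.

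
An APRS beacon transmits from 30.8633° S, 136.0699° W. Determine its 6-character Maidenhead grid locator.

CF19xd

Shift to the Maidenhead origin (180°W, 90°S): lon 43.9301, lat 59.1367.
Field: lon ⌊43.9301/20⌋ = 2 → C; lat ⌊59.1367/10⌋ = 5 → F.
Square: lon ⌊3.9301/2⌋ = 1; lat ⌊9.1367/1⌋ = 9.
Subsquare: lon ⌊1.9301/0.0833333⌋ = 23 → x; lat ⌊0.1367/0.0416667⌋ = 3 → d.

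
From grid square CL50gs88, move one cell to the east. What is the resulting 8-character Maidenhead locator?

CL50gs98

Longitude extended square 8; +1 → 9.
The latitude characters are unchanged.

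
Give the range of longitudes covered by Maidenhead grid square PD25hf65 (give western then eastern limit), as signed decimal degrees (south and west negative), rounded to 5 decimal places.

Field P=15, D=3: +15·20° lon, +3·10° lat → SW at lon 120°, lat -60°.
Square 2, 5: +2·2° lon, +5·1° lat → SW at lon 124°, lat -55°.
Subsquare h=7, f=5: +7·0.0833333° lon, +5·0.0416667° lat → SW at lon 124.583°, lat -54.7917°.
Extended square 6, 5: +6·0.00833333° lon, +5·0.00416667° lat → SW at lon 124.633°, lat -54.7708°.
Cell spans 0.00833333° lon × 0.00416667° lat.
west 124.63333, east 124.64167.

124.63333, 124.64167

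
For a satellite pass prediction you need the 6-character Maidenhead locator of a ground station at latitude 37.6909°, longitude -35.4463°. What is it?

HM27gq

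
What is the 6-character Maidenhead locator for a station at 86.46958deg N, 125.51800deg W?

Shift to the Maidenhead origin (180°W, 90°S): lon 54.4820, lat 176.4696.
Field: 54.4820/20 → 2 → C, 176.4696/10 → 17 → R; chars CR.
Square: 14.4820/2 → 7, 6.4696/1 → 6; chars 76.
Subsquare: 0.4820/0.0833333 → 5 → f, 0.4696/0.0416667 → 11 → l; chars fl.

CR76fl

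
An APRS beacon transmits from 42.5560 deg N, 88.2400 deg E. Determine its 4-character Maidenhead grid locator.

NN42

Offset from 180°W / 90°S: lon 268.24°, lat 132.56°.
Field: 268.24/20 → 13 → N, 132.56/10 → 13 → N; chars NN.
Square: 8.24/2 → 4, 2.56/1 → 2; chars 42.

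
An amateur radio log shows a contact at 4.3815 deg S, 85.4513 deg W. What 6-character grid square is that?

Add 180° to longitude and 90° to latitude: 94.5487, 85.6185.
Field: lon ⌊94.5487/20⌋ = 4 → E; lat ⌊85.6185/10⌋ = 8 → I.
Square: lon ⌊14.5487/2⌋ = 7; lat ⌊5.6185/1⌋ = 5.
Subsquare: lon ⌊0.5487/0.0833333⌋ = 6 → g; lat ⌊0.6185/0.0416667⌋ = 14 → o.

EI75go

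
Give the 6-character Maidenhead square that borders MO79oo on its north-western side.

MO79np

Longitude subsquare o = 14; −1 → 13 = n.
Latitude subsquare o = 14; +1 → 15 = p.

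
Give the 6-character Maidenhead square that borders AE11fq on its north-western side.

Longitude subsquare f = 5; −1 → 4 = e.
Latitude subsquare q = 16; +1 → 17 = r.

AE11er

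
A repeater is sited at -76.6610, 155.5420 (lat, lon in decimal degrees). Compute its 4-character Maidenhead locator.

Add 180° to longitude and 90° to latitude: 335.54, 13.34.
Field: 335.54/20 → 16 → Q, 13.34/10 → 1 → B; chars QB.
Square: 15.54/2 → 7, 3.34/1 → 3; chars 73.

QB73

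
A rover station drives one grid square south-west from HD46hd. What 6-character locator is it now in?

HD46gc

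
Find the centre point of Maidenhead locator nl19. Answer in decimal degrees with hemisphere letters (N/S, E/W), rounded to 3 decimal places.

Field N=13, L=11: +13·20° lon, +11·10° lat → SW at lon 80°, lat 20°.
Square 1, 9: +1·2° lon, +9·1° lat → SW at lon 82°, lat 29°.
Cell spans 2° lon × 1° lat. Centre is SW corner plus half of each.
latitude 29.500° N, longitude 83.000° E.

29.500° N, 83.000° E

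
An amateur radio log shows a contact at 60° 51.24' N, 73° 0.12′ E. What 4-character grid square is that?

Add 180° to longitude and 90° to latitude: 253.00, 150.85.
Field (20°×10°, letters A–R): lon ⌊253.00/20⌋ = 12 → M; lat ⌊150.85/10⌋ = 15 → P.
Square (2°×1°, digits 0–9): lon ⌊13.00/2⌋ = 6; lat ⌊0.85/1⌋ = 0.

MP60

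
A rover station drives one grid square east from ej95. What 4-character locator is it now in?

FJ05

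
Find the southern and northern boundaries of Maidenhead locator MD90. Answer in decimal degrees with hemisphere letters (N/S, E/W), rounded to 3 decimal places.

60.000° S, 59.000° S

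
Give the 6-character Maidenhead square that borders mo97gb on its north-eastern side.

MO97hc

Longitude subsquare g = 6; +1 → 7 = h.
Latitude subsquare b = 1; +1 → 2 = c.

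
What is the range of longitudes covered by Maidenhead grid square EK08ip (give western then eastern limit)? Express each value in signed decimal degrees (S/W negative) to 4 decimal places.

-99.3333, -99.2500

Field E=4, K=10: +4·20° lon, +10·10° lat → SW at lon -100°, lat 10°.
Square 0, 8: +0·2° lon, +8·1° lat → SW at lon -100°, lat 18°.
Subsquare i=8, p=15: +8·0.0833333° lon, +15·0.0416667° lat → SW at lon -99.3333°, lat 18.625°.
Cell spans 0.0833333° lon × 0.0416667° lat.
west -99.3333, east -99.2500.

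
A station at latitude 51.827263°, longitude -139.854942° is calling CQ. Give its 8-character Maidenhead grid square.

CO01bt78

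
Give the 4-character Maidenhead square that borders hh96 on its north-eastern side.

IH07

Longitude square 9; +1 → 10, wraps to 0, carry into field.
Longitude field H = 7; +1 → 8 = I.
Latitude square 6; +1 → 7.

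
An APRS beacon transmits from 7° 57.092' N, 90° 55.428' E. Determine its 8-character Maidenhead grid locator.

Shift to the Maidenhead origin (180°W, 90°S): lon 270.92380, lat 97.95153.
Field: lon ⌊270.92380/20⌋ = 13 → N; lat ⌊97.95153/10⌋ = 9 → J.
Square: lon ⌊10.92380/2⌋ = 5; lat ⌊7.95153/1⌋ = 7.
Subsquare: lon ⌊0.92380/0.0833333⌋ = 11 → l; lat ⌊0.95153/0.0416667⌋ = 22 → w.
Extended square: lon ⌊0.00713/0.00833333⌋ = 0; lat ⌊0.03487/0.00416667⌋ = 8.

NJ57lw08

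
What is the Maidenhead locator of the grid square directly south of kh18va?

Latitude subsquare a = 0; −1 → -1, wraps to 23 = x, carry into square.
Latitude square 8; −1 → 7.
The longitude characters are unchanged.

KH17vx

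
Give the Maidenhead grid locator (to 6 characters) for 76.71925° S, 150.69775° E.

Shift to the Maidenhead origin (180°W, 90°S): lon 330.6978, lat 13.2807.
Field: 330.6978/20 → 16 → Q, 13.2807/10 → 1 → B; chars QB.
Square: 10.6978/2 → 5, 3.2807/1 → 3; chars 53.
Subsquare: 0.6978/0.0833333 → 8 → i, 0.2807/0.0416667 → 6 → g; chars ig.

QB53ig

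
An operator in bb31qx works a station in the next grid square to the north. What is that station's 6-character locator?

BB32qa

Latitude subsquare x = 23; +1 → 24, wraps to 0 = a, carry into square.
Latitude square 1; +1 → 2.
The longitude characters are unchanged.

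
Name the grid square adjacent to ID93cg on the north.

ID93ch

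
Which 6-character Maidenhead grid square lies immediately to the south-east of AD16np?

AD16oo

Longitude subsquare n = 13; +1 → 14 = o.
Latitude subsquare p = 15; −1 → 14 = o.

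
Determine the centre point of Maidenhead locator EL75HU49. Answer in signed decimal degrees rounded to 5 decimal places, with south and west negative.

25.87292, -85.37917

Field E=4, L=11: +4·20° lon, +11·10° lat → SW at lon -100°, lat 20°.
Square 7, 5: +7·2° lon, +5·1° lat → SW at lon -86°, lat 25°.
Subsquare h=7, u=20: +7·0.0833333° lon, +20·0.0416667° lat → SW at lon -85.4167°, lat 25.8333°.
Extended square 4, 9: +4·0.00833333° lon, +9·0.00416667° lat → SW at lon -85.3833°, lat 25.8708°.
Cell spans 0.00833333° lon × 0.00416667° lat. Centre is SW corner plus half of each.
latitude 25.87292, longitude -85.37917.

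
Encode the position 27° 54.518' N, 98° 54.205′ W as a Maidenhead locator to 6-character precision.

EL07nv

Shift to the Maidenhead origin (180°W, 90°S): lon 81.0966, lat 117.9086.
Field (20°×10°, letters A–R): lon ⌊81.0966/20⌋ = 4 → E; lat ⌊117.9086/10⌋ = 11 → L.
Square (2°×1°, digits 0–9): lon ⌊1.0966/2⌋ = 0; lat ⌊7.9086/1⌋ = 7.
Subsquare (5′×2.5′, letters a–x): lon ⌊1.0966/0.0833333⌋ = 13 → n; lat ⌊0.9086/0.0416667⌋ = 21 → v.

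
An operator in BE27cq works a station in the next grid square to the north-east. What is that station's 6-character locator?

BE27dr

Longitude subsquare c = 2; +1 → 3 = d.
Latitude subsquare q = 16; +1 → 17 = r.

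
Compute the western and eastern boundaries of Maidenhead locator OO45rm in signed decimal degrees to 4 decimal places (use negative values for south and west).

109.4167, 109.5000

Field O=14, O=14: +14·20° lon, +14·10° lat → SW at lon 100°, lat 50°.
Square 4, 5: +4·2° lon, +5·1° lat → SW at lon 108°, lat 55°.
Subsquare r=17, m=12: +17·0.0833333° lon, +12·0.0416667° lat → SW at lon 109.417°, lat 55.5°.
Cell spans 0.0833333° lon × 0.0416667° lat.
west 109.4167, east 109.5000.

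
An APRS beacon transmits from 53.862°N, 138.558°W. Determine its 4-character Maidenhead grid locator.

Shift to the Maidenhead origin (180°W, 90°S): lon 41.44, lat 143.86.
Field: 41.44/20 → 2 → C, 143.86/10 → 14 → O; chars CO.
Square: 1.44/2 → 0, 3.86/1 → 3; chars 03.

CO03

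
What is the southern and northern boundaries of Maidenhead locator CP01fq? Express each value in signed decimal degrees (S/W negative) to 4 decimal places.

61.6667, 61.7083

Field C=2, P=15: +2·20° lon, +15·10° lat → SW at lon -140°, lat 60°.
Square 0, 1: +0·2° lon, +1·1° lat → SW at lon -140°, lat 61°.
Subsquare f=5, q=16: +5·0.0833333° lon, +16·0.0416667° lat → SW at lon -139.583°, lat 61.6667°.
Cell spans 0.0833333° lon × 0.0416667° lat.
south 61.6667, north 61.7083.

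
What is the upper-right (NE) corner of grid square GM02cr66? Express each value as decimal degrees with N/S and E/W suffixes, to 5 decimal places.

Field G=6, M=12: +6·20° lon, +12·10° lat → SW at lon -60°, lat 30°.
Square 0, 2: +0·2° lon, +2·1° lat → SW at lon -60°, lat 32°.
Subsquare c=2, r=17: +2·0.0833333° lon, +17·0.0416667° lat → SW at lon -59.8333°, lat 32.7083°.
Extended square 6, 6: +6·0.00833333° lon, +6·0.00416667° lat → SW at lon -59.7833°, lat 32.7333°.
Cell spans 0.00833333° lon × 0.00416667° lat. NE corner is SW corner plus one full cell.
latitude 32.73750° N, longitude 59.77500° W.

32.73750° N, 59.77500° W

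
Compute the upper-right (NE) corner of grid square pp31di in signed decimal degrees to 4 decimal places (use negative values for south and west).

61.3750, 126.3333

Field P=15, P=15: +15·20° lon, +15·10° lat → SW at lon 120°, lat 60°.
Square 3, 1: +3·2° lon, +1·1° lat → SW at lon 126°, lat 61°.
Subsquare d=3, i=8: +3·0.0833333° lon, +8·0.0416667° lat → SW at lon 126.25°, lat 61.3333°.
Cell spans 0.0833333° lon × 0.0416667° lat. NE corner is SW corner plus one full cell.
latitude 61.3750, longitude 126.3333.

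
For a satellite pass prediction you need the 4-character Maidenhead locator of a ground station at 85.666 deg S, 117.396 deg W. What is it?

DA14

Add 180° to longitude and 90° to latitude: 62.60, 4.33.
Field: lon ⌊62.60/20⌋ = 3 → D; lat ⌊4.33/10⌋ = 0 → A.
Square: lon ⌊2.60/2⌋ = 1; lat ⌊4.33/1⌋ = 4.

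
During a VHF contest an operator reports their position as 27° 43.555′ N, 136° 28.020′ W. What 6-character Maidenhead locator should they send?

CL17sr

Shift to the Maidenhead origin (180°W, 90°S): lon 43.5330, lat 117.7259.
Field (20°×10°, letters A–R): lon ⌊43.5330/20⌋ = 2 → C; lat ⌊117.7259/10⌋ = 11 → L.
Square (2°×1°, digits 0–9): lon ⌊3.5330/2⌋ = 1; lat ⌊7.7259/1⌋ = 7.
Subsquare (5′×2.5′, letters a–x): lon ⌊1.5330/0.0833333⌋ = 18 → s; lat ⌊0.7259/0.0416667⌋ = 17 → r.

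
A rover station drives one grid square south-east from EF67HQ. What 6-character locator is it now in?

EF67ip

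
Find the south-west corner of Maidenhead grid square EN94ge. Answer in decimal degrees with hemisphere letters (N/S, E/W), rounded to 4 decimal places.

44.1667° N, 81.5000° W

Field E=4, N=13: +4·20° lon, +13·10° lat → SW at lon -100°, lat 40°.
Square 9, 4: +9·2° lon, +4·1° lat → SW at lon -82°, lat 44°.
Subsquare g=6, e=4: +6·0.0833333° lon, +4·0.0416667° lat → SW at lon -81.5°, lat 44.1667°.
latitude 44.1667° N, longitude 81.5000° W.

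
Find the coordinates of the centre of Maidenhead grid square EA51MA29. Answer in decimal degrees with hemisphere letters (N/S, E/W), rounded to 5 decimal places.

Field E=4, A=0: +4·20° lon, +0·10° lat → SW at lon -100°, lat -90°.
Square 5, 1: +5·2° lon, +1·1° lat → SW at lon -90°, lat -89°.
Subsquare m=12, a=0: +12·0.0833333° lon, +0·0.0416667° lat → SW at lon -89°, lat -89°.
Extended square 2, 9: +2·0.00833333° lon, +9·0.00416667° lat → SW at lon -88.9833°, lat -88.9625°.
Cell spans 0.00833333° lon × 0.00416667° lat. Centre is SW corner plus half of each.
latitude 88.96042° S, longitude 88.97917° W.

88.96042° S, 88.97917° W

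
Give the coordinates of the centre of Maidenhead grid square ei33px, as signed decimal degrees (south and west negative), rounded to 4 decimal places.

Field E=4, I=8: +4·20° lon, +8·10° lat → SW at lon -100°, lat -10°.
Square 3, 3: +3·2° lon, +3·1° lat → SW at lon -94°, lat -7°.
Subsquare p=15, x=23: +15·0.0833333° lon, +23·0.0416667° lat → SW at lon -92.75°, lat -6.04167°.
Cell spans 0.0833333° lon × 0.0416667° lat. Centre is SW corner plus half of each.
latitude -6.0208, longitude -92.7083.

-6.0208, -92.7083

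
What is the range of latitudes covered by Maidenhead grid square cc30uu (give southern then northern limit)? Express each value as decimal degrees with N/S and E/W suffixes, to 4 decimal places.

69.1667° S, 69.1250° S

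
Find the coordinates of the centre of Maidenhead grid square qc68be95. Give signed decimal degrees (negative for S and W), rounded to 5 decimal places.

-61.81042, 152.16250

Field Q=16, C=2: +16·20° lon, +2·10° lat → SW at lon 140°, lat -70°.
Square 6, 8: +6·2° lon, +8·1° lat → SW at lon 152°, lat -62°.
Subsquare b=1, e=4: +1·0.0833333° lon, +4·0.0416667° lat → SW at lon 152.083°, lat -61.8333°.
Extended square 9, 5: +9·0.00833333° lon, +5·0.00416667° lat → SW at lon 152.158°, lat -61.8125°.
Cell spans 0.00833333° lon × 0.00416667° lat. Centre is SW corner plus half of each.
latitude -61.81042, longitude 152.16250.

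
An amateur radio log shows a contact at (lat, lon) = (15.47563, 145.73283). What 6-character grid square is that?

Offset from 180°W / 90°S: lon 325.7328°, lat 105.4756°.
Field (20°×10°, letters A–R): 325.7328/20 → 16 → Q, 105.4756/10 → 10 → K; chars QK.
Square (2°×1°, digits 0–9): 5.7328/2 → 2, 5.4756/1 → 5; chars 25.
Subsquare (5′×2.5′, letters a–x): 1.7328/0.0833333 → 20 → u, 0.4756/0.0416667 → 11 → l; chars ul.

QK25ul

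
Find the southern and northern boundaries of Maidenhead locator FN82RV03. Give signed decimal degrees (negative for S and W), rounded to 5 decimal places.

42.88750, 42.89167

Field F=5, N=13: +5·20° lon, +13·10° lat → SW at lon -80°, lat 40°.
Square 8, 2: +8·2° lon, +2·1° lat → SW at lon -64°, lat 42°.
Subsquare r=17, v=21: +17·0.0833333° lon, +21·0.0416667° lat → SW at lon -62.5833°, lat 42.875°.
Extended square 0, 3: +0·0.00833333° lon, +3·0.00416667° lat → SW at lon -62.5833°, lat 42.8875°.
Cell spans 0.00833333° lon × 0.00416667° lat.
south 42.88750, north 42.89167.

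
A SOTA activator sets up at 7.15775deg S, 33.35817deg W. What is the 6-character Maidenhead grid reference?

Shift to the Maidenhead origin (180°W, 90°S): lon 146.6418, lat 82.8423.
Field (20°×10°, letters A–R): 146.6418/20 → 7 → H, 82.8423/10 → 8 → I; chars HI.
Square (2°×1°, digits 0–9): 6.6418/2 → 3, 2.8423/1 → 2; chars 32.
Subsquare (5′×2.5′, letters a–x): 0.6418/0.0833333 → 7 → h, 0.8423/0.0416667 → 20 → u; chars hu.

HI32hu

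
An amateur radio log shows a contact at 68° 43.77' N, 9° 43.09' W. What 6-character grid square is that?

Offset from 180°W / 90°S: lon 170.2818°, lat 158.7295°.
Field: 170.2818/20 → 8 → I, 158.7295/10 → 15 → P; chars IP.
Square: 10.2818/2 → 5, 8.7295/1 → 8; chars 58.
Subsquare: 0.2818/0.0833333 → 3 → d, 0.7295/0.0416667 → 17 → r; chars dr.

IP58dr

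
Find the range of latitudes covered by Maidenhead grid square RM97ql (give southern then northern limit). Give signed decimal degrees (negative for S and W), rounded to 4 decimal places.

Field R=17, M=12: +17·20° lon, +12·10° lat → SW at lon 160°, lat 30°.
Square 9, 7: +9·2° lon, +7·1° lat → SW at lon 178°, lat 37°.
Subsquare q=16, l=11: +16·0.0833333° lon, +11·0.0416667° lat → SW at lon 179.333°, lat 37.4583°.
Cell spans 0.0833333° lon × 0.0416667° lat.
south 37.4583, north 37.5000.

37.4583, 37.5000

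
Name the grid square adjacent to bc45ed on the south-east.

Longitude subsquare e = 4; +1 → 5 = f.
Latitude subsquare d = 3; −1 → 2 = c.

BC45fc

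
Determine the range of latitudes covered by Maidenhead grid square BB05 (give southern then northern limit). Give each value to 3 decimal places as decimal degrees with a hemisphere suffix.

Field B=1, B=1: +1·20° lon, +1·10° lat → SW at lon -160°, lat -80°.
Square 0, 5: +0·2° lon, +5·1° lat → SW at lon -160°, lat -75°.
Cell spans 2° lon × 1° lat.
south 75.000° S, north 74.000° S.

75.000° S, 74.000° S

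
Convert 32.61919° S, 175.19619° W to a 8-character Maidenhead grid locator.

Add 180° to longitude and 90° to latitude: 4.80381, 57.38081.
Field: 4.80381/20 → 0 → A, 57.38081/10 → 5 → F; chars AF.
Square: 4.80381/2 → 2, 7.38081/1 → 7; chars 27.
Subsquare: 0.80381/0.0833333 → 9 → j, 0.38081/0.0416667 → 9 → j; chars jj.
Extended square: 0.05381/0.00833333 → 6, 0.00581/0.00416667 → 1; chars 61.

AF27jj61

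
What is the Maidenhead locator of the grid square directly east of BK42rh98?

BK42sh08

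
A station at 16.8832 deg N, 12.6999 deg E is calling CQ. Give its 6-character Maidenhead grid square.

Add 180° to longitude and 90° to latitude: 192.6999, 106.8832.
Field (20°×10°, letters A–R): 192.6999/20 → 9 → J, 106.8832/10 → 10 → K; chars JK.
Square (2°×1°, digits 0–9): 12.6999/2 → 6, 6.8832/1 → 6; chars 66.
Subsquare (5′×2.5′, letters a–x): 0.6999/0.0833333 → 8 → i, 0.8832/0.0416667 → 21 → v; chars iv.

JK66iv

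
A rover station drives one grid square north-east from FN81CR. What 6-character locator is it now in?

Longitude subsquare c = 2; +1 → 3 = d.
Latitude subsquare r = 17; +1 → 18 = s.

FN81ds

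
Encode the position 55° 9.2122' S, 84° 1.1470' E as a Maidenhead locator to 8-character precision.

Add 180° to longitude and 90° to latitude: 264.01912, 34.84646.
Field: 264.01912/20 → 13 → N, 34.84646/10 → 3 → D; chars ND.
Square: 4.01912/2 → 2, 4.84646/1 → 4; chars 24.
Subsquare: 0.01912/0.0833333 → 0 → a, 0.84646/0.0416667 → 20 → u; chars au.
Extended square: 0.01912/0.00833333 → 2, 0.01313/0.00416667 → 3; chars 23.

ND24au23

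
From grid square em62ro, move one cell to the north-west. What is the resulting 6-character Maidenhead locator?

Longitude subsquare r = 17; −1 → 16 = q.
Latitude subsquare o = 14; +1 → 15 = p.

EM62qp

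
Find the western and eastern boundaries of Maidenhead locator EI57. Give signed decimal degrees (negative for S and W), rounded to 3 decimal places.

-90.000, -88.000

Field E=4, I=8: +4·20° lon, +8·10° lat → SW at lon -100°, lat -10°.
Square 5, 7: +5·2° lon, +7·1° lat → SW at lon -90°, lat -3°.
Cell spans 2° lon × 1° lat.
west -90.000, east -88.000.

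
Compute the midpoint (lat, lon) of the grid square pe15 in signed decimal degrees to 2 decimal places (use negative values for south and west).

-44.50, 123.00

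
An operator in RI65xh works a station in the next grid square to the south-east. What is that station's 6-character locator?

Longitude subsquare x = 23; +1 → 24, wraps to 0 = a, carry into square.
Longitude square 6; +1 → 7.
Latitude subsquare h = 7; −1 → 6 = g.

RI75ag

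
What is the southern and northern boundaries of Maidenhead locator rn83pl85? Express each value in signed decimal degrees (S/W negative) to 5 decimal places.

Field R=17, N=13: +17·20° lon, +13·10° lat → SW at lon 160°, lat 40°.
Square 8, 3: +8·2° lon, +3·1° lat → SW at lon 176°, lat 43°.
Subsquare p=15, l=11: +15·0.0833333° lon, +11·0.0416667° lat → SW at lon 177.25°, lat 43.4583°.
Extended square 8, 5: +8·0.00833333° lon, +5·0.00416667° lat → SW at lon 177.317°, lat 43.4792°.
Cell spans 0.00833333° lon × 0.00416667° lat.
south 43.47917, north 43.48333.

43.47917, 43.48333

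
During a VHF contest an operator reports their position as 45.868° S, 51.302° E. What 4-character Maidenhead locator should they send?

LE54

Add 180° to longitude and 90° to latitude: 231.30, 44.13.
Field: lon ⌊231.30/20⌋ = 11 → L; lat ⌊44.13/10⌋ = 4 → E.
Square: lon ⌊11.30/2⌋ = 5; lat ⌊4.13/1⌋ = 4.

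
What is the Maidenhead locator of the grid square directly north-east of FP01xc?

FP11ad

Longitude subsquare x = 23; +1 → 24, wraps to 0 = a, carry into square.
Longitude square 0; +1 → 1.
Latitude subsquare c = 2; +1 → 3 = d.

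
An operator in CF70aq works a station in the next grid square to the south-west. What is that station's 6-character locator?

CF60xp

Longitude subsquare a = 0; −1 → -1, wraps to 23 = x, carry into square.
Longitude square 7; −1 → 6.
Latitude subsquare q = 16; −1 → 15 = p.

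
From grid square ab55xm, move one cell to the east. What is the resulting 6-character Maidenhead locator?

Longitude subsquare x = 23; +1 → 24, wraps to 0 = a, carry into square.
Longitude square 5; +1 → 6.
The latitude characters are unchanged.

AB65am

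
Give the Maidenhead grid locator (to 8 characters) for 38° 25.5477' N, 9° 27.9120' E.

Offset from 180°W / 90°S: lon 189.46520°, lat 128.42579°.
Field: 189.46520/20 → 9 → J, 128.42579/10 → 12 → M; chars JM.
Square: 9.46520/2 → 4, 8.42579/1 → 8; chars 48.
Subsquare: 1.46520/0.0833333 → 17 → r, 0.42579/0.0416667 → 10 → k; chars rk.
Extended square: 0.04853/0.00833333 → 5, 0.00913/0.00416667 → 2; chars 52.

JM48rk52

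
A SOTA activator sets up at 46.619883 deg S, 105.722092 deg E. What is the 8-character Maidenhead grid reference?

OE23uj61

Add 180° to longitude and 90° to latitude: 285.72209, 43.38012.
Field: lon ⌊285.72209/20⌋ = 14 → O; lat ⌊43.38012/10⌋ = 4 → E.
Square: lon ⌊5.72209/2⌋ = 2; lat ⌊3.38012/1⌋ = 3.
Subsquare: lon ⌊1.72209/0.0833333⌋ = 20 → u; lat ⌊0.38012/0.0416667⌋ = 9 → j.
Extended square: lon ⌊0.05543/0.00833333⌋ = 6; lat ⌊0.00512/0.00416667⌋ = 1.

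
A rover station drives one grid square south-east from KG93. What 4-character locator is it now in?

LG02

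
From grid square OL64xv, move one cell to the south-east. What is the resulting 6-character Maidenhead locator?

Longitude subsquare x = 23; +1 → 24, wraps to 0 = a, carry into square.
Longitude square 6; +1 → 7.
Latitude subsquare v = 21; −1 → 20 = u.

OL74au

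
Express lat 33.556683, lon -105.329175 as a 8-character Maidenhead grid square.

DM73in03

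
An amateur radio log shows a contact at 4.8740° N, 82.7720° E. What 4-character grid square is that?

NJ14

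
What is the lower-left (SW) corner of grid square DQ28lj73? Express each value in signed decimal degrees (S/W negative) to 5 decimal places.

Field D=3, Q=16: +3·20° lon, +16·10° lat → SW at lon -120°, lat 70°.
Square 2, 8: +2·2° lon, +8·1° lat → SW at lon -116°, lat 78°.
Subsquare l=11, j=9: +11·0.0833333° lon, +9·0.0416667° lat → SW at lon -115.083°, lat 78.375°.
Extended square 7, 3: +7·0.00833333° lon, +3·0.00416667° lat → SW at lon -115.025°, lat 78.3875°.
latitude 78.38750, longitude -115.02500.

78.38750, -115.02500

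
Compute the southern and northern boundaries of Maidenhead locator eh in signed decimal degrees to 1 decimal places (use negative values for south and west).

Field E=4, H=7: +4·20° lon, +7·10° lat → SW at lon -100°, lat -20°.
Cell spans 20° lon × 10° lat.
south -20.0, north -10.0.

-20.0, -10.0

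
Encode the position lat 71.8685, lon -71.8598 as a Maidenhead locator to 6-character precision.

FQ41bu

Add 180° to longitude and 90° to latitude: 108.1402, 161.8685.
Field: 108.1402/20 → 5 → F, 161.8685/10 → 16 → Q; chars FQ.
Square: 8.1402/2 → 4, 1.8685/1 → 1; chars 41.
Subsquare: 0.1402/0.0833333 → 1 → b, 0.8685/0.0416667 → 20 → u; chars bu.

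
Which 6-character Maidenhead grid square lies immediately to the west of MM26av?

MM16xv

Longitude subsquare a = 0; −1 → -1, wraps to 23 = x, carry into square.
Longitude square 2; −1 → 1.
The latitude characters are unchanged.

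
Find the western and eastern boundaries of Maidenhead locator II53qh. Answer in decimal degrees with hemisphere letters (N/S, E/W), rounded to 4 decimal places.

Field I=8, I=8: +8·20° lon, +8·10° lat → SW at lon -20°, lat -10°.
Square 5, 3: +5·2° lon, +3·1° lat → SW at lon -10°, lat -7°.
Subsquare q=16, h=7: +16·0.0833333° lon, +7·0.0416667° lat → SW at lon -8.66667°, lat -6.70833°.
Cell spans 0.0833333° lon × 0.0416667° lat.
west 8.6667° W, east 8.5833° W.

8.6667° W, 8.5833° W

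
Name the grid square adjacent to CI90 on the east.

Longitude square 9; +1 → 10, wraps to 0, carry into field.
Longitude field C = 2; +1 → 3 = D.
The latitude characters are unchanged.

DI00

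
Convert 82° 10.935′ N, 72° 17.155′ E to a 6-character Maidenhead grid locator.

MR62de

Shift to the Maidenhead origin (180°W, 90°S): lon 252.2859, lat 172.1823.
Field: 252.2859/20 → 12 → M, 172.1823/10 → 17 → R; chars MR.
Square: 12.2859/2 → 6, 2.1823/1 → 2; chars 62.
Subsquare: 0.2859/0.0833333 → 3 → d, 0.1823/0.0416667 → 4 → e; chars de.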